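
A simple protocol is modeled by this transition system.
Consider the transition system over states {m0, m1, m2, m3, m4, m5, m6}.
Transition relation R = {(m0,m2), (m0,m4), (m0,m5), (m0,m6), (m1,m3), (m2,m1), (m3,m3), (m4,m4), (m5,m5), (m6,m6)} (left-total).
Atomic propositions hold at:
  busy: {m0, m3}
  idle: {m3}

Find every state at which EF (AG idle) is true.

AG idle: greatest fixpoint, start Z0 = {m3}, keep only states in Sat with every successor in Z. Already a fixed point.
Sat(AG idle) = {m3}
EF (AG idle): least fixpoint, start Z0 = {m3}, add states with some successor in Z. Z1 = {m1, m3}; Z2 = {m1, m2, m3}; Z3 = {m0, m1, m2, m3}; fixed.
Sat(EF (AG idle)) = {m0, m1, m2, m3}

{m0, m1, m2, m3}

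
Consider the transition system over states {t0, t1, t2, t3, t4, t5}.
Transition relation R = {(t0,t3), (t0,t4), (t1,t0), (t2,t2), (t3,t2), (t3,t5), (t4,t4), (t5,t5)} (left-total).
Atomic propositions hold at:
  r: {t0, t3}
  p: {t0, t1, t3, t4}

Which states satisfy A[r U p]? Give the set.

A[r U p]: least fixpoint, start Z0 = Sat(p) = {t0, t1, t3, t4}, add states in Sat(r) with every successor in Z. Already a fixed point.
Sat(A[r U p]) = {t0, t1, t3, t4}

{t0, t1, t3, t4}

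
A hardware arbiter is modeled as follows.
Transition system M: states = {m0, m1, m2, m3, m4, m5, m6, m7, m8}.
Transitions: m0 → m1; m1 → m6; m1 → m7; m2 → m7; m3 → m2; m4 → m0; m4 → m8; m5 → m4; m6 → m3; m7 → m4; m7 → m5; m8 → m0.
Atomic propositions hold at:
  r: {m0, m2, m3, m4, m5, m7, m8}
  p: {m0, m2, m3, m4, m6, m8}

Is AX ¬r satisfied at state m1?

Sat(¬r) = {m1, m6}
Sat(AX ¬r) = {s : every successor in {m1, m6}} = {m0}
m1 ∉ Sat(AX ¬r) = {m0}, so the formula does not hold at m1.

No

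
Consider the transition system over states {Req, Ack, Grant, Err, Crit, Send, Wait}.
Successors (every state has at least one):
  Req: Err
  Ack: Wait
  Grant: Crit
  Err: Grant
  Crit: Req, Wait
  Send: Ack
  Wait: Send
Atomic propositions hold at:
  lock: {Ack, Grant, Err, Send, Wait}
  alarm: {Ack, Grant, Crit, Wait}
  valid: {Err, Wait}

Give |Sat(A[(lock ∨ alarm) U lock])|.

Sat(lock ∨ alarm) = {Ack, Grant, Err, Crit, Send, Wait}
A[(lock ∨ alarm) U lock]: least fixpoint, start Z0 = Sat(lock) = {Ack, Grant, Err, Send, Wait}, add states in Sat(lock ∨ alarm) with every successor in Z. Already a fixed point.
Sat(A[(lock ∨ alarm) U lock]) = {Ack, Grant, Err, Send, Wait}
|Sat(A[(lock ∨ alarm) U lock])| = |{Ack, Grant, Err, Send, Wait}| = 5.

5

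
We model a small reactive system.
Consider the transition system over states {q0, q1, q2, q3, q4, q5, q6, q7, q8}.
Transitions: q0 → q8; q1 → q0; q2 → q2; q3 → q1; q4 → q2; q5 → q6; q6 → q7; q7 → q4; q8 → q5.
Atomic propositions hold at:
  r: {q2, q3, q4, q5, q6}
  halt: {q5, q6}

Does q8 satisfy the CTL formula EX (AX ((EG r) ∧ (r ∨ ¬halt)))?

EG r: greatest fixpoint, start Z0 = {q2, q3, q4, q5, q6}, keep only states in Sat with some successor in Z. Z1 = {q2, q4, q5}; Z2 = {q2, q4}; fixed.
Sat(EG r) = {q2, q4}
Sat(¬halt) = {q0, q1, q2, q3, q4, q7, q8}
Sat(r ∨ ¬halt) = {q0, q1, q2, q3, q4, q5, q6, q7, q8}
Sat((EG r) ∧ (r ∨ ¬halt)) = {q2, q4}
Sat(AX ((EG r) ∧ (r ∨ ¬halt))) = {s : every successor in {q2, q4}} = {q2, q4, q7}
Sat(EX (AX ((EG r) ∧ (r ∨ ¬halt)))) = {s : some successor in {q2, q4, q7}} = {q2, q4, q6, q7}
q8 ∉ Sat(EX (AX ((EG r) ∧ (r ∨ ¬halt)))) = {q2, q4, q6, q7}, so the formula does not hold at q8.

No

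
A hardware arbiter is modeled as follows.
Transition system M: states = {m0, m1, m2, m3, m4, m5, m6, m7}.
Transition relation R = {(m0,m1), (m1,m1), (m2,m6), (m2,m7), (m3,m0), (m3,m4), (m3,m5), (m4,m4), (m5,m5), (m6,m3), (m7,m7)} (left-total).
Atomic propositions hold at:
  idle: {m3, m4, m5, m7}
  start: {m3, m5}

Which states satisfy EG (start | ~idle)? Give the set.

Sat(~idle) = {m0, m1, m2, m6}
Sat(start | ~idle) = {m0, m1, m2, m3, m5, m6}
EG (start | ~idle): greatest fixpoint, start Z0 = {m0, m1, m2, m3, m5, m6}, keep only states in Sat with some successor in Z. Already a fixed point.
Sat(EG (start | ~idle)) = {m0, m1, m2, m3, m5, m6}

{m0, m1, m2, m3, m5, m6}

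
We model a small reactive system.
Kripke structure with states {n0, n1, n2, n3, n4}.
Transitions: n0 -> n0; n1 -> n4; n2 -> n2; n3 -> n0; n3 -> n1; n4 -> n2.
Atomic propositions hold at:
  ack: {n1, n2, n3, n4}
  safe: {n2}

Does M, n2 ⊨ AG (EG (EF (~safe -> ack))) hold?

Yes

Sat(~safe) = {n0, n1, n3, n4}
Sat(~safe -> ack) = {n1, n2, n3, n4}
EF (~safe -> ack): least fixpoint, start Z0 = {n1, n2, n3, n4}, add states with some successor in Z. Already a fixed point.
Sat(EF (~safe -> ack)) = {n1, n2, n3, n4}
EG (EF (~safe -> ack)): greatest fixpoint, start Z0 = {n1, n2, n3, n4}, keep only states in Sat with some successor in Z. Already a fixed point.
Sat(EG (EF (~safe -> ack))) = {n1, n2, n3, n4}
AG (EG (EF (~safe -> ack))): greatest fixpoint, start Z0 = {n1, n2, n3, n4}, keep only states in Sat with every successor in Z. Z1 = {n1, n2, n4}; fixed.
Sat(AG (EG (EF (~safe -> ack)))) = {n1, n2, n4}
n2 ∈ Sat(AG (EG (EF (~safe -> ack)))) = {n1, n2, n4}, so the formula holds at n2.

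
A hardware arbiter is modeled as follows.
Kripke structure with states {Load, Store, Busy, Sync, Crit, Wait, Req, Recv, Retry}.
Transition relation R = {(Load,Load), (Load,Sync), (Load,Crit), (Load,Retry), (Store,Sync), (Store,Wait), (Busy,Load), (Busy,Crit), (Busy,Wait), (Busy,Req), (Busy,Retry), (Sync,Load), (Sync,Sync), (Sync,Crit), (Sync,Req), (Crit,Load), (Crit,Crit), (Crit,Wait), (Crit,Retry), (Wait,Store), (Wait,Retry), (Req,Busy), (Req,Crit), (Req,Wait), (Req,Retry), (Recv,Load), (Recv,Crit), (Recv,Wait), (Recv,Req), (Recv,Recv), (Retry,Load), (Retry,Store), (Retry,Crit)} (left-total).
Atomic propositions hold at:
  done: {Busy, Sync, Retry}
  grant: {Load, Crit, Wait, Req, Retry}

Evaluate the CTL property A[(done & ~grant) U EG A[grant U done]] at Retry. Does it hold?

No

Sat(~grant) = {Store, Busy, Sync, Recv}
Sat(done & ~grant) = {Busy, Sync}
A[grant U done]: least fixpoint, start Z0 = Sat(done) = {Busy, Sync, Retry}, add states in Sat(grant) with every successor in Z. Already a fixed point.
Sat(A[grant U done]) = {Busy, Sync, Retry}
EG A[grant U done]: greatest fixpoint, start Z0 = {Busy, Sync, Retry}, keep only states in Sat with some successor in Z. Z1 = {Busy, Sync}; Z2 = {Sync}; fixed.
Sat(EG A[grant U done]) = {Sync}
A[(done & ~grant) U EG A[grant U done]]: least fixpoint, start Z0 = Sat(EG A[grant U done]) = {Sync}, add states in Sat(done & ~grant) with every successor in Z. Already a fixed point.
Sat(A[(done & ~grant) U EG A[grant U done]]) = {Sync}
Retry ∉ Sat(A[(done & ~grant) U EG A[grant U done]]) = {Sync}, so the formula does not hold at Retry.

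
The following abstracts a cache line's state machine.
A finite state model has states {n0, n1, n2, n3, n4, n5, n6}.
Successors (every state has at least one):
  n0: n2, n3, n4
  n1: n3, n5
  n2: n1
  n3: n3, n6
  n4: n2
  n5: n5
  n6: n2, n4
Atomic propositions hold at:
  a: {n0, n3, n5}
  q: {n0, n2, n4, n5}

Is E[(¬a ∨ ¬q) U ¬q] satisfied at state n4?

Sat(¬a) = {n1, n2, n4, n6}
Sat(¬q) = {n1, n3, n6}
Sat(¬a ∨ ¬q) = {n1, n2, n3, n4, n6}
E[(¬a ∨ ¬q) U ¬q]: least fixpoint, start Z0 = Sat(¬q) = {n1, n3, n6}, add states in Sat(¬a ∨ ¬q) with some successor in Z. Z1 = {n1, n2, n3, n6}; Z2 = {n1, n2, n3, n4, n6}; fixed.
Sat(E[(¬a ∨ ¬q) U ¬q]) = {n1, n2, n3, n4, n6}
n4 ∈ Sat(E[(¬a ∨ ¬q) U ¬q]) = {n1, n2, n3, n4, n6}, so the formula holds at n4.

Yes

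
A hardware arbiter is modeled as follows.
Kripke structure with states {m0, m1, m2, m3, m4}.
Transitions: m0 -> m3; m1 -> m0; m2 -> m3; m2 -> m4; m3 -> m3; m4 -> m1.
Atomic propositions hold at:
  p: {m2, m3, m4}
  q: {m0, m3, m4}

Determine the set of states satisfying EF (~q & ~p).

Sat(~q) = {m1, m2}
Sat(~p) = {m0, m1}
Sat(~q & ~p) = {m1}
EF (~q & ~p): least fixpoint, start Z0 = {m1}, add states with some successor in Z. Z1 = {m1, m4}; Z2 = {m1, m2, m4}; fixed.
Sat(EF (~q & ~p)) = {m1, m2, m4}

{m1, m2, m4}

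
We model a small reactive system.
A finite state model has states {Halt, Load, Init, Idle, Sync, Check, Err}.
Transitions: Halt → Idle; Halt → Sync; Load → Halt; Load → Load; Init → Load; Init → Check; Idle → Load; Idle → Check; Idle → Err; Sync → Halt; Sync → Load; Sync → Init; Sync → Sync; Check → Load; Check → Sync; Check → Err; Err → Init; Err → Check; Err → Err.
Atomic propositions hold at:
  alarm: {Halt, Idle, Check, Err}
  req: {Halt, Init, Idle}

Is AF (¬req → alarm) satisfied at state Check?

Sat(¬req) = {Load, Sync, Check, Err}
Sat(¬req → alarm) = {Halt, Init, Idle, Check, Err}
AF (¬req → alarm): least fixpoint, start Z0 = {Halt, Init, Idle, Check, Err}, add states with every successor in Z. Already a fixed point.
Sat(AF (¬req → alarm)) = {Halt, Init, Idle, Check, Err}
Check ∈ Sat(AF (¬req → alarm)) = {Halt, Init, Idle, Check, Err}, so the formula holds at Check.

Yes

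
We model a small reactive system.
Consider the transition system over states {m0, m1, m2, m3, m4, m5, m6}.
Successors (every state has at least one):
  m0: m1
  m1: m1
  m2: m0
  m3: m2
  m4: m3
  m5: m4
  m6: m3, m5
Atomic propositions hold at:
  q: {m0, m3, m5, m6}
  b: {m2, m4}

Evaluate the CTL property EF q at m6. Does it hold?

EF q: least fixpoint, start Z0 = {m0, m3, m5, m6}, add states with some successor in Z. Z1 = {m0, m2, m3, m4, m5, m6}; fixed.
Sat(EF q) = {m0, m2, m3, m4, m5, m6}
m6 ∈ Sat(EF q) = {m0, m2, m3, m4, m5, m6}, so the formula holds at m6.

Yes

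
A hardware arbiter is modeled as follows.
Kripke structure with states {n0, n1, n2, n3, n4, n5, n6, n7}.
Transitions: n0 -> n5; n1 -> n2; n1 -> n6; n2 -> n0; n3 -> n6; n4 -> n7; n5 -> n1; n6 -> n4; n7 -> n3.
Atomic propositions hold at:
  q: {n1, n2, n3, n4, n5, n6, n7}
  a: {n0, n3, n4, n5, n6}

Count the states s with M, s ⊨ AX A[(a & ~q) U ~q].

Sat(~q) = {n0}
Sat(a & ~q) = {n0}
A[(a & ~q) U ~q]: least fixpoint, start Z0 = Sat(~q) = {n0}, add states in Sat(a & ~q) with every successor in Z. Already a fixed point.
Sat(A[(a & ~q) U ~q]) = {n0}
Sat(AX A[(a & ~q) U ~q]) = {s : every successor in {n0}} = {n2}
|Sat(AX A[(a & ~q) U ~q])| = |{n2}| = 1.

1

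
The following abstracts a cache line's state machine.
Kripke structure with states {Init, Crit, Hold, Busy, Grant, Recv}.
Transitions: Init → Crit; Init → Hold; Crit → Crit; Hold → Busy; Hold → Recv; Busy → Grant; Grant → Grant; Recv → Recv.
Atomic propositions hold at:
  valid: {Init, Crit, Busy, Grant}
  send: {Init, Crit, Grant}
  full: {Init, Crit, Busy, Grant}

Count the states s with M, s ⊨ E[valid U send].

E[valid U send]: least fixpoint, start Z0 = Sat(send) = {Init, Crit, Grant}, add states in Sat(valid) with some successor in Z. Z1 = {Init, Crit, Busy, Grant}; fixed.
Sat(E[valid U send]) = {Init, Crit, Busy, Grant}
|Sat(E[valid U send])| = |{Init, Crit, Busy, Grant}| = 4.

4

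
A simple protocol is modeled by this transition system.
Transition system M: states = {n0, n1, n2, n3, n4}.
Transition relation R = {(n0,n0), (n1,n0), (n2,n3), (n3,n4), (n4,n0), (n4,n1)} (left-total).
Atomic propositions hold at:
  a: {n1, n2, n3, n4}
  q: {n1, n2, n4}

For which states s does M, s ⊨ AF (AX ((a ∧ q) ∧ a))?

{n2, n3}

Sat(a ∧ q) = {n1, n2, n4}
Sat((a ∧ q) ∧ a) = {n1, n2, n4}
Sat(AX ((a ∧ q) ∧ a)) = {s : every successor in {n1, n2, n4}} = {n3}
AF (AX ((a ∧ q) ∧ a)): least fixpoint, start Z0 = {n3}, add states with every successor in Z. Z1 = {n2, n3}; fixed.
Sat(AF (AX ((a ∧ q) ∧ a))) = {n2, n3}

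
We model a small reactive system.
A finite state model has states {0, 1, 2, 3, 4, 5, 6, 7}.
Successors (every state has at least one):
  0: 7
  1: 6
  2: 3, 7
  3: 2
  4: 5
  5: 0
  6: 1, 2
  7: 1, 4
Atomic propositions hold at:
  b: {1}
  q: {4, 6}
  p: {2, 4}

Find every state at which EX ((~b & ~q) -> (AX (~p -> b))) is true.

Sat(~b) = {0, 2, 3, 4, 5, 6, 7}
Sat(~q) = {0, 1, 2, 3, 5, 7}
Sat(~b & ~q) = {0, 2, 3, 5, 7}
Sat(~p) = {0, 1, 3, 5, 6, 7}
Sat(~p -> b) = {1, 2, 4}
Sat(AX (~p -> b)) = {s : every successor in {1, 2, 4}} = {3, 6, 7}
Sat((~b & ~q) -> (AX (~p -> b))) = {1, 3, 4, 6, 7}
Sat(EX ((~b & ~q) -> (AX (~p -> b)))) = {s : some successor in {1, 3, 4, 6, 7}} = {0, 1, 2, 6, 7}

{0, 1, 2, 6, 7}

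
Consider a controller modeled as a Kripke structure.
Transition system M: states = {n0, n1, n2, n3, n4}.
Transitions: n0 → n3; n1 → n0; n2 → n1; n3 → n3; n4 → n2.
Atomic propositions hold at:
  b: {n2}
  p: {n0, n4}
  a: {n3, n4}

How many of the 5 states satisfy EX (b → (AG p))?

AG p: greatest fixpoint, start Z0 = {n0, n4}, keep only states in Sat with every successor in Z. Z1 = ∅; fixed.
Sat(AG p) = ∅
Sat(b → (AG p)) = {n0, n1, n3, n4}
Sat(EX (b → (AG p))) = {s : some successor in {n0, n1, n3, n4}} = {n0, n1, n2, n3}
|Sat(EX (b → (AG p)))| = |{n0, n1, n2, n3}| = 4.

4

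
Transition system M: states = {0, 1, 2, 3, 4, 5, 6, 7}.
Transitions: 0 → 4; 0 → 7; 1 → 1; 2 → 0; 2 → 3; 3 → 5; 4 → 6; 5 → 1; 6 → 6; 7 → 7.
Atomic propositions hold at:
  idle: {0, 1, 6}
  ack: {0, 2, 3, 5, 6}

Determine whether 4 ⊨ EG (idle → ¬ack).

No

Sat(¬ack) = {1, 4, 7}
Sat(idle → ¬ack) = {1, 2, 3, 4, 5, 7}
EG (idle → ¬ack): greatest fixpoint, start Z0 = {1, 2, 3, 4, 5, 7}, keep only states in Sat with some successor in Z. Z1 = {1, 2, 3, 5, 7}; fixed.
Sat(EG (idle → ¬ack)) = {1, 2, 3, 5, 7}
4 ∉ Sat(EG (idle → ¬ack)) = {1, 2, 3, 5, 7}, so the formula does not hold at 4.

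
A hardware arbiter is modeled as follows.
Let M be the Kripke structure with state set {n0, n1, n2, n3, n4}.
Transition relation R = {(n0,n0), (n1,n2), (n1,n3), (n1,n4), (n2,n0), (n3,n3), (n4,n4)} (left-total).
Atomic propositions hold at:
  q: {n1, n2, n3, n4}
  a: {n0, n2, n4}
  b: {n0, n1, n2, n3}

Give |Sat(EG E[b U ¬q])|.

Sat(¬q) = {n0}
E[b U ¬q]: least fixpoint, start Z0 = Sat(¬q) = {n0}, add states in Sat(b) with some successor in Z. Z1 = {n0, n2}; Z2 = {n0, n1, n2}; fixed.
Sat(E[b U ¬q]) = {n0, n1, n2}
EG E[b U ¬q]: greatest fixpoint, start Z0 = {n0, n1, n2}, keep only states in Sat with some successor in Z. Already a fixed point.
Sat(EG E[b U ¬q]) = {n0, n1, n2}
|Sat(EG E[b U ¬q])| = |{n0, n1, n2}| = 3.

3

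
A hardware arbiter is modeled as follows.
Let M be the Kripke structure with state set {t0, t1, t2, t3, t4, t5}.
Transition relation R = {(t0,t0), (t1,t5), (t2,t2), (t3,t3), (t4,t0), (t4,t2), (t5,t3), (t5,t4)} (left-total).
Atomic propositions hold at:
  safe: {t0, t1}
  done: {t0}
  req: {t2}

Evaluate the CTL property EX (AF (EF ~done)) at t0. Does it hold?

Sat(~done) = {t1, t2, t3, t4, t5}
EF ~done: least fixpoint, start Z0 = {t1, t2, t3, t4, t5}, add states with some successor in Z. Already a fixed point.
Sat(EF ~done) = {t1, t2, t3, t4, t5}
AF (EF ~done): least fixpoint, start Z0 = {t1, t2, t3, t4, t5}, add states with every successor in Z. Already a fixed point.
Sat(AF (EF ~done)) = {t1, t2, t3, t4, t5}
Sat(EX (AF (EF ~done))) = {s : some successor in {t1, t2, t3, t4, t5}} = {t1, t2, t3, t4, t5}
t0 ∉ Sat(EX (AF (EF ~done))) = {t1, t2, t3, t4, t5}, so the formula does not hold at t0.

No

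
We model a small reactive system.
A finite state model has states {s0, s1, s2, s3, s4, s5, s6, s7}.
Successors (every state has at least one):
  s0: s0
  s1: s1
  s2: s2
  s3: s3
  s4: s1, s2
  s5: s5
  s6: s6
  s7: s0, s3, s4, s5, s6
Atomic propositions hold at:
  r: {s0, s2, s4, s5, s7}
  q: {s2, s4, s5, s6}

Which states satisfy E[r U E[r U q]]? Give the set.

{s2, s4, s5, s6, s7}

E[r U q]: least fixpoint, start Z0 = Sat(q) = {s2, s4, s5, s6}, add states in Sat(r) with some successor in Z. Z1 = {s2, s4, s5, s6, s7}; fixed.
Sat(E[r U q]) = {s2, s4, s5, s6, s7}
E[r U E[r U q]]: least fixpoint, start Z0 = Sat(E[r U q]) = {s2, s4, s5, s6, s7}, add states in Sat(r) with some successor in Z. Already a fixed point.
Sat(E[r U E[r U q]]) = {s2, s4, s5, s6, s7}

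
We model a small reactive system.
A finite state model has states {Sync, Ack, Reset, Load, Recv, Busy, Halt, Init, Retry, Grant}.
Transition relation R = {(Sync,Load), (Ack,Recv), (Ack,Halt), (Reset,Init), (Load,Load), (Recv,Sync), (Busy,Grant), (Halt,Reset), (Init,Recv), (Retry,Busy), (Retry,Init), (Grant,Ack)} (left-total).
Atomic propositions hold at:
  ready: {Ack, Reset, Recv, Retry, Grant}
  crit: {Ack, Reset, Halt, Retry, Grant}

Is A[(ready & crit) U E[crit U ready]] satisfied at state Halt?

Yes

Sat(ready & crit) = {Ack, Reset, Retry, Grant}
E[crit U ready]: least fixpoint, start Z0 = Sat(ready) = {Ack, Reset, Recv, Retry, Grant}, add states in Sat(crit) with some successor in Z. Z1 = {Ack, Reset, Recv, Halt, Retry, Grant}; fixed.
Sat(E[crit U ready]) = {Ack, Reset, Recv, Halt, Retry, Grant}
A[(ready & crit) U E[crit U ready]]: least fixpoint, start Z0 = Sat(E[crit U ready]) = {Ack, Reset, Recv, Halt, Retry, Grant}, add states in Sat(ready & crit) with every successor in Z. Already a fixed point.
Sat(A[(ready & crit) U E[crit U ready]]) = {Ack, Reset, Recv, Halt, Retry, Grant}
Halt ∈ Sat(A[(ready & crit) U E[crit U ready]]) = {Ack, Reset, Recv, Halt, Retry, Grant}, so the formula holds at Halt.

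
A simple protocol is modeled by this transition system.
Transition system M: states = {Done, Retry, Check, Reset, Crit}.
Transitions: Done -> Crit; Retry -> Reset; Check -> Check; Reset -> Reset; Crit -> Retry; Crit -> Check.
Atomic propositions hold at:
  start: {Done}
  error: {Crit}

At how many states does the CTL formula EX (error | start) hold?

Sat(error | start) = {Done, Crit}
Sat(EX (error | start)) = {s : some successor in {Done, Crit}} = {Done}
|Sat(EX (error | start))| = |{Done}| = 1.

1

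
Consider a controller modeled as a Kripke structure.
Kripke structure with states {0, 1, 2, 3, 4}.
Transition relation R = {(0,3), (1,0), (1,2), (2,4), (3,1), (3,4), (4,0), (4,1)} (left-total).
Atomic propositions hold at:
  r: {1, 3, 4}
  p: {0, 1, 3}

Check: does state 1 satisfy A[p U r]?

A[p U r]: least fixpoint, start Z0 = Sat(r) = {1, 3, 4}, add states in Sat(p) with every successor in Z. Z1 = {0, 1, 3, 4}; fixed.
Sat(A[p U r]) = {0, 1, 3, 4}
1 ∈ Sat(A[p U r]) = {0, 1, 3, 4}, so the formula holds at 1.

Yes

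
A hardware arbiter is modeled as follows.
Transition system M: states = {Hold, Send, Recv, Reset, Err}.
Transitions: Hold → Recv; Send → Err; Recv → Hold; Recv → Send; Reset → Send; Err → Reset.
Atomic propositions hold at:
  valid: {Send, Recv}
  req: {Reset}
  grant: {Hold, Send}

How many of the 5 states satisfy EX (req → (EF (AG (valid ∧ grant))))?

4

Sat(valid ∧ grant) = {Send}
AG (valid ∧ grant): greatest fixpoint, start Z0 = {Send}, keep only states in Sat with every successor in Z. Z1 = ∅; fixed.
Sat(AG (valid ∧ grant)) = ∅
EF (AG (valid ∧ grant)): least fixpoint, start Z0 = ∅, add states with some successor in Z. Already a fixed point.
Sat(EF (AG (valid ∧ grant))) = ∅
Sat(req → (EF (AG (valid ∧ grant)))) = {Hold, Send, Recv, Err}
Sat(EX (req → (EF (AG (valid ∧ grant))))) = {s : some successor in {Hold, Send, Recv, Err}} = {Hold, Send, Recv, Reset}
|Sat(EX (req → (EF (AG (valid ∧ grant)))))| = |{Hold, Send, Recv, Reset}| = 4.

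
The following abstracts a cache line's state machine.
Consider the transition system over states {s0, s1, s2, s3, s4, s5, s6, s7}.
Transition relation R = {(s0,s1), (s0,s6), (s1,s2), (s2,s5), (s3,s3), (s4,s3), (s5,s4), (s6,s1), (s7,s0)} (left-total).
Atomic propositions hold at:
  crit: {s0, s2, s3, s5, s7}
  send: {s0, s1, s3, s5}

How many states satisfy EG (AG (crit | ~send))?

4

Sat(~send) = {s2, s4, s6, s7}
Sat(crit | ~send) = {s0, s2, s3, s4, s5, s6, s7}
AG (crit | ~send): greatest fixpoint, start Z0 = {s0, s2, s3, s4, s5, s6, s7}, keep only states in Sat with every successor in Z. Z1 = {s2, s3, s4, s5, s7}; Z2 = {s2, s3, s4, s5}; fixed.
Sat(AG (crit | ~send)) = {s2, s3, s4, s5}
EG (AG (crit | ~send)): greatest fixpoint, start Z0 = {s2, s3, s4, s5}, keep only states in Sat with some successor in Z. Already a fixed point.
Sat(EG (AG (crit | ~send))) = {s2, s3, s4, s5}
|Sat(EG (AG (crit | ~send)))| = |{s2, s3, s4, s5}| = 4.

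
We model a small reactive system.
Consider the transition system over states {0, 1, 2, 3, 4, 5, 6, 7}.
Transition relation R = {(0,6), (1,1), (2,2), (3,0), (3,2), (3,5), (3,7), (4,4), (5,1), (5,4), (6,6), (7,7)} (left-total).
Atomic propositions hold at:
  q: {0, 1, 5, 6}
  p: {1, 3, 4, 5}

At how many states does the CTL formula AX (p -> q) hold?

6

Sat(p -> q) = {0, 1, 2, 5, 6, 7}
Sat(AX (p -> q)) = {s : every successor in {0, 1, 2, 5, 6, 7}} = {0, 1, 2, 3, 6, 7}
|Sat(AX (p -> q))| = |{0, 1, 2, 3, 6, 7}| = 6.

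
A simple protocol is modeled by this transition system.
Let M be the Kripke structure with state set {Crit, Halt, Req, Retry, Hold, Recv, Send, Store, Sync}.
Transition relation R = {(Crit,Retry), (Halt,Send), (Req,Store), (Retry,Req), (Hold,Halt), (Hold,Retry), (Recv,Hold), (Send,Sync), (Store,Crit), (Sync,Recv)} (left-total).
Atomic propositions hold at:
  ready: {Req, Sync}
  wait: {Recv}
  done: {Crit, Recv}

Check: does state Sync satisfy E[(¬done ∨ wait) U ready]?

Yes

Sat(¬done) = {Halt, Req, Retry, Hold, Send, Store, Sync}
Sat(¬done ∨ wait) = {Halt, Req, Retry, Hold, Recv, Send, Store, Sync}
E[(¬done ∨ wait) U ready]: least fixpoint, start Z0 = Sat(ready) = {Req, Sync}, add states in Sat(¬done ∨ wait) with some successor in Z. Z1 = {Req, Retry, Send, Sync}; Z2 = {Halt, Req, Retry, Hold, Send, Sync}; Z3 = {Halt, Req, Retry, Hold, Recv, Send, Sync}; fixed.
Sat(E[(¬done ∨ wait) U ready]) = {Halt, Req, Retry, Hold, Recv, Send, Sync}
Sync ∈ Sat(E[(¬done ∨ wait) U ready]) = {Halt, Req, Retry, Hold, Recv, Send, Sync}, so the formula holds at Sync.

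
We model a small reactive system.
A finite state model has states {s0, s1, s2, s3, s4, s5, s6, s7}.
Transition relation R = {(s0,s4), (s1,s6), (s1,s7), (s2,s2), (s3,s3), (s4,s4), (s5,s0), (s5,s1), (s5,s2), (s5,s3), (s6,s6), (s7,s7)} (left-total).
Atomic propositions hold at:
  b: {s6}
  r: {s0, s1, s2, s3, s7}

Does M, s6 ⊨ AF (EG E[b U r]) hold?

E[b U r]: least fixpoint, start Z0 = Sat(r) = {s0, s1, s2, s3, s7}, add states in Sat(b) with some successor in Z. Already a fixed point.
Sat(E[b U r]) = {s0, s1, s2, s3, s7}
EG E[b U r]: greatest fixpoint, start Z0 = {s0, s1, s2, s3, s7}, keep only states in Sat with some successor in Z. Z1 = {s1, s2, s3, s7}; fixed.
Sat(EG E[b U r]) = {s1, s2, s3, s7}
AF (EG E[b U r]): least fixpoint, start Z0 = {s1, s2, s3, s7}, add states with every successor in Z. Already a fixed point.
Sat(AF (EG E[b U r])) = {s1, s2, s3, s7}
s6 ∉ Sat(AF (EG E[b U r])) = {s1, s2, s3, s7}, so the formula does not hold at s6.

No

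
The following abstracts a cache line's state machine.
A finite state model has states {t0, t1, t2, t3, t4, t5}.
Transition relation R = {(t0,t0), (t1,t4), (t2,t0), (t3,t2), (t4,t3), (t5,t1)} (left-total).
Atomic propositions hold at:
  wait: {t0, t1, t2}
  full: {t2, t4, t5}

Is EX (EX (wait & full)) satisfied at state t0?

Sat(wait & full) = {t2}
Sat(EX (wait & full)) = {s : some successor in {t2}} = {t3}
Sat(EX (EX (wait & full))) = {s : some successor in {t3}} = {t4}
t0 ∉ Sat(EX (EX (wait & full))) = {t4}, so the formula does not hold at t0.

No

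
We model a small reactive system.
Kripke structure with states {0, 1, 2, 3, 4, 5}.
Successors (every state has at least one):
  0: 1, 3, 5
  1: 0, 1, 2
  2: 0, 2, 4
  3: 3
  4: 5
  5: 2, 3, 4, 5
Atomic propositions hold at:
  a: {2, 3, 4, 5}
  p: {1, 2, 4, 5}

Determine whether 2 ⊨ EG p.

EG p: greatest fixpoint, start Z0 = {1, 2, 4, 5}, keep only states in Sat with some successor in Z. Already a fixed point.
Sat(EG p) = {1, 2, 4, 5}
2 ∈ Sat(EG p) = {1, 2, 4, 5}, so the formula holds at 2.

Yes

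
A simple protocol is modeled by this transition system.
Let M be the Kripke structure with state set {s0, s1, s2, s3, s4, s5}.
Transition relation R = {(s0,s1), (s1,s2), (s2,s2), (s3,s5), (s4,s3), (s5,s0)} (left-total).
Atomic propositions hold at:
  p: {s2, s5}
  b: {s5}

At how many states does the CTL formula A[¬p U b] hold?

3

Sat(¬p) = {s0, s1, s3, s4}
A[¬p U b]: least fixpoint, start Z0 = Sat(b) = {s5}, add states in Sat(¬p) with every successor in Z. Z1 = {s3, s5}; Z2 = {s3, s4, s5}; fixed.
Sat(A[¬p U b]) = {s3, s4, s5}
|Sat(A[¬p U b])| = |{s3, s4, s5}| = 3.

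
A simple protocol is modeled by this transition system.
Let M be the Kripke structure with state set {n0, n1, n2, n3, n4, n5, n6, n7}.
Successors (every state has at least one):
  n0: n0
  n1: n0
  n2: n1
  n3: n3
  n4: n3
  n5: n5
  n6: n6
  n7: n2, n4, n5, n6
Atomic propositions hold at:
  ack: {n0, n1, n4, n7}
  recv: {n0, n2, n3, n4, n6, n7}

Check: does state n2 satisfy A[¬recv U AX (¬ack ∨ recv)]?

No

Sat(¬recv) = {n1, n5}
Sat(¬ack) = {n2, n3, n5, n6}
Sat(¬ack ∨ recv) = {n0, n2, n3, n4, n5, n6, n7}
Sat(AX (¬ack ∨ recv)) = {s : every successor in {n0, n2, n3, n4, n5, n6, n7}} = {n0, n1, n3, n4, n5, n6, n7}
A[¬recv U AX (¬ack ∨ recv)]: least fixpoint, start Z0 = Sat(AX (¬ack ∨ recv)) = {n0, n1, n3, n4, n5, n6, n7}, add states in Sat(¬recv) with every successor in Z. Already a fixed point.
Sat(A[¬recv U AX (¬ack ∨ recv)]) = {n0, n1, n3, n4, n5, n6, n7}
n2 ∉ Sat(A[¬recv U AX (¬ack ∨ recv)]) = {n0, n1, n3, n4, n5, n6, n7}, so the formula does not hold at n2.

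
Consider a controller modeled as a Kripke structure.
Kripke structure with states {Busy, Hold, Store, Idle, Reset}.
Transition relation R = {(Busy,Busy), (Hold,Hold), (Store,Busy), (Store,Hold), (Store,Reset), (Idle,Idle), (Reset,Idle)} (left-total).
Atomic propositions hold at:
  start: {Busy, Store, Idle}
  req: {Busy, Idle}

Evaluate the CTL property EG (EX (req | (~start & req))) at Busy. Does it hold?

Yes

Sat(~start) = {Hold, Reset}
Sat(~start & req) = ∅
Sat(req | (~start & req)) = {Busy, Idle}
Sat(EX (req | (~start & req))) = {s : some successor in {Busy, Idle}} = {Busy, Store, Idle, Reset}
EG (EX (req | (~start & req))): greatest fixpoint, start Z0 = {Busy, Store, Idle, Reset}, keep only states in Sat with some successor in Z. Already a fixed point.
Sat(EG (EX (req | (~start & req)))) = {Busy, Store, Idle, Reset}
Busy ∈ Sat(EG (EX (req | (~start & req)))) = {Busy, Store, Idle, Reset}, so the formula holds at Busy.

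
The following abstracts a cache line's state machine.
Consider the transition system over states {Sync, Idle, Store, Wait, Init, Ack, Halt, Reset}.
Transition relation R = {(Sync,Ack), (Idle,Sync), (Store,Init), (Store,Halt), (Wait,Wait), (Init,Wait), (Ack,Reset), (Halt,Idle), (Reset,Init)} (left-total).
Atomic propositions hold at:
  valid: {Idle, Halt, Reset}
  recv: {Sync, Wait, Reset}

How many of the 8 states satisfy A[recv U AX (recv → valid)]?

5

Sat(recv → valid) = {Idle, Store, Init, Ack, Halt, Reset}
Sat(AX (recv → valid)) = {s : every successor in {Idle, Store, Init, Ack, Halt, Reset}} = {Sync, Store, Ack, Halt, Reset}
A[recv U AX (recv → valid)]: least fixpoint, start Z0 = Sat(AX (recv → valid)) = {Sync, Store, Ack, Halt, Reset}, add states in Sat(recv) with every successor in Z. Already a fixed point.
Sat(A[recv U AX (recv → valid)]) = {Sync, Store, Ack, Halt, Reset}
|Sat(A[recv U AX (recv → valid)])| = |{Sync, Store, Ack, Halt, Reset}| = 5.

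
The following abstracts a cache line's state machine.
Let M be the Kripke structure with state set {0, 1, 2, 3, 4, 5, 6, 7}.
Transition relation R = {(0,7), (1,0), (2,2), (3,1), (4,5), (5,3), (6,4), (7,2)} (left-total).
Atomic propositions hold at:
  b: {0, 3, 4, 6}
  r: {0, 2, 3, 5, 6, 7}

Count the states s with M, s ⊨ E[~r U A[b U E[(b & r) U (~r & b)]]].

Sat(~r) = {1, 4}
Sat(b & r) = {0, 3, 6}
Sat(~r & b) = {4}
E[(b & r) U (~r & b)]: least fixpoint, start Z0 = Sat((~r & b)) = {4}, add states in Sat(b & r) with some successor in Z. Z1 = {4, 6}; fixed.
Sat(E[(b & r) U (~r & b)]) = {4, 6}
A[b U E[(b & r) U (~r & b)]]: least fixpoint, start Z0 = Sat(E[(b & r) U (~r & b)]) = {4, 6}, add states in Sat(b) with every successor in Z. Already a fixed point.
Sat(A[b U E[(b & r) U (~r & b)]]) = {4, 6}
E[~r U A[b U E[(b & r) U (~r & b)]]]: least fixpoint, start Z0 = Sat(A[b U E[(b & r) U (~r & b)]]) = {4, 6}, add states in Sat(~r) with some successor in Z. Already a fixed point.
Sat(E[~r U A[b U E[(b & r) U (~r & b)]]]) = {4, 6}
|Sat(E[~r U A[b U E[(b & r) U (~r & b)]]])| = |{4, 6}| = 2.

2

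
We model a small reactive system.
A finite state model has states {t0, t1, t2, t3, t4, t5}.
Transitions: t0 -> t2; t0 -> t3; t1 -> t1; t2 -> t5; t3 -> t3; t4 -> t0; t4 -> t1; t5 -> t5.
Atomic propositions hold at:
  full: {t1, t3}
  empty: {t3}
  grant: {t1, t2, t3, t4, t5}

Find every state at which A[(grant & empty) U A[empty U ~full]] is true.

{t0, t2, t4, t5}

Sat(grant & empty) = {t3}
Sat(~full) = {t0, t2, t4, t5}
A[empty U ~full]: least fixpoint, start Z0 = Sat(~full) = {t0, t2, t4, t5}, add states in Sat(empty) with every successor in Z. Already a fixed point.
Sat(A[empty U ~full]) = {t0, t2, t4, t5}
A[(grant & empty) U A[empty U ~full]]: least fixpoint, start Z0 = Sat(A[empty U ~full]) = {t0, t2, t4, t5}, add states in Sat(grant & empty) with every successor in Z. Already a fixed point.
Sat(A[(grant & empty) U A[empty U ~full]]) = {t0, t2, t4, t5}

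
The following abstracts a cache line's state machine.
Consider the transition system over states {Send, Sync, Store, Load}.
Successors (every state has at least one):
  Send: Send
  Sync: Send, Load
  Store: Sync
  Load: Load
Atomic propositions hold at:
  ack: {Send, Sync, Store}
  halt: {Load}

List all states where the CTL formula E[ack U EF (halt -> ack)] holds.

{Send, Sync, Store}

Sat(halt -> ack) = {Send, Sync, Store}
EF (halt -> ack): least fixpoint, start Z0 = {Send, Sync, Store}, add states with some successor in Z. Already a fixed point.
Sat(EF (halt -> ack)) = {Send, Sync, Store}
E[ack U EF (halt -> ack)]: least fixpoint, start Z0 = Sat(EF (halt -> ack)) = {Send, Sync, Store}, add states in Sat(ack) with some successor in Z. Already a fixed point.
Sat(E[ack U EF (halt -> ack)]) = {Send, Sync, Store}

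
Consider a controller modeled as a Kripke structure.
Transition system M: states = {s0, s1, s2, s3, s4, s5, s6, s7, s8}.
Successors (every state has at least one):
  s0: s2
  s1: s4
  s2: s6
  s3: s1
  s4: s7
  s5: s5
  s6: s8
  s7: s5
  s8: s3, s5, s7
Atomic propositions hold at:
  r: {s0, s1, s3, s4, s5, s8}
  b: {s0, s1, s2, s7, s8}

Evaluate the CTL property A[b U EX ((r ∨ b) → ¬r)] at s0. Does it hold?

Sat(r ∨ b) = {s0, s1, s2, s3, s4, s5, s7, s8}
Sat(¬r) = {s2, s6, s7}
Sat((r ∨ b) → ¬r) = {s2, s6, s7}
Sat(EX ((r ∨ b) → ¬r)) = {s : some successor in {s2, s6, s7}} = {s0, s2, s4, s8}
A[b U EX ((r ∨ b) → ¬r)]: least fixpoint, start Z0 = Sat(EX ((r ∨ b) → ¬r)) = {s0, s2, s4, s8}, add states in Sat(b) with every successor in Z. Z1 = {s0, s1, s2, s4, s8}; fixed.
Sat(A[b U EX ((r ∨ b) → ¬r)]) = {s0, s1, s2, s4, s8}
s0 ∈ Sat(A[b U EX ((r ∨ b) → ¬r)]) = {s0, s1, s2, s4, s8}, so the formula holds at s0.

Yes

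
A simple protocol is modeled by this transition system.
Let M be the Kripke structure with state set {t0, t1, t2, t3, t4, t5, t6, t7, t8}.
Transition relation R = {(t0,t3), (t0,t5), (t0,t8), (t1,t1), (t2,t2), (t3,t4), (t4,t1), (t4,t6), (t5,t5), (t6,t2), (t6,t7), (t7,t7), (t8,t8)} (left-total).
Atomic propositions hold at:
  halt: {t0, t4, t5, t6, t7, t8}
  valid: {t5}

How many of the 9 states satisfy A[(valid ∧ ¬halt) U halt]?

6

Sat(¬halt) = {t1, t2, t3}
Sat(valid ∧ ¬halt) = ∅
A[(valid ∧ ¬halt) U halt]: least fixpoint, start Z0 = Sat(halt) = {t0, t4, t5, t6, t7, t8}, add states in Sat(valid ∧ ¬halt) with every successor in Z. Already a fixed point.
Sat(A[(valid ∧ ¬halt) U halt]) = {t0, t4, t5, t6, t7, t8}
|Sat(A[(valid ∧ ¬halt) U halt])| = |{t0, t4, t5, t6, t7, t8}| = 6.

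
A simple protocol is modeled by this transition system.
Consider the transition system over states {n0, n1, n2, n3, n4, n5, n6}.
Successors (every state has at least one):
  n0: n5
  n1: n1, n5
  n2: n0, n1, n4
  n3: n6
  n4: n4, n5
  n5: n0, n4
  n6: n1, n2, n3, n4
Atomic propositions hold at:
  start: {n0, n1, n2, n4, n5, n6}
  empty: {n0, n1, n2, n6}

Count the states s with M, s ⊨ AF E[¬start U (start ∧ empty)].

Sat(¬start) = {n3}
Sat(start ∧ empty) = {n0, n1, n2, n6}
E[¬start U (start ∧ empty)]: least fixpoint, start Z0 = Sat((start ∧ empty)) = {n0, n1, n2, n6}, add states in Sat(¬start) with some successor in Z. Z1 = {n0, n1, n2, n3, n6}; fixed.
Sat(E[¬start U (start ∧ empty)]) = {n0, n1, n2, n3, n6}
AF E[¬start U (start ∧ empty)]: least fixpoint, start Z0 = {n0, n1, n2, n3, n6}, add states with every successor in Z. Already a fixed point.
Sat(AF E[¬start U (start ∧ empty)]) = {n0, n1, n2, n3, n6}
|Sat(AF E[¬start U (start ∧ empty)])| = |{n0, n1, n2, n3, n6}| = 5.

5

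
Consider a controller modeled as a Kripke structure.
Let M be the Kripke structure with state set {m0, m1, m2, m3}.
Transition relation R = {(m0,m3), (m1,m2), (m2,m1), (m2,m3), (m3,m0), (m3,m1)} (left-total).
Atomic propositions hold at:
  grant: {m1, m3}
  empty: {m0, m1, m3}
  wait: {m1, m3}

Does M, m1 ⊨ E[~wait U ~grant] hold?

No

Sat(~wait) = {m0, m2}
Sat(~grant) = {m0, m2}
E[~wait U ~grant]: least fixpoint, start Z0 = Sat(~grant) = {m0, m2}, add states in Sat(~wait) with some successor in Z. Already a fixed point.
Sat(E[~wait U ~grant]) = {m0, m2}
m1 ∉ Sat(E[~wait U ~grant]) = {m0, m2}, so the formula does not hold at m1.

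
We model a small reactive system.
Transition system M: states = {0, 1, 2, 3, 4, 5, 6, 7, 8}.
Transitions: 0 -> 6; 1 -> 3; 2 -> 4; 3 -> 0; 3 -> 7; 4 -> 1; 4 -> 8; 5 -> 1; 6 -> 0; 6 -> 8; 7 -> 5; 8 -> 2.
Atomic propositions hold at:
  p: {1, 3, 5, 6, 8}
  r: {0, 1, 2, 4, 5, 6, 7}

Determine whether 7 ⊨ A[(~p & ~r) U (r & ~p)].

Sat(~p) = {0, 2, 4, 7}
Sat(~r) = {3, 8}
Sat(~p & ~r) = ∅
Sat(r & ~p) = {0, 2, 4, 7}
A[(~p & ~r) U (r & ~p)]: least fixpoint, start Z0 = Sat((r & ~p)) = {0, 2, 4, 7}, add states in Sat(~p & ~r) with every successor in Z. Already a fixed point.
Sat(A[(~p & ~r) U (r & ~p)]) = {0, 2, 4, 7}
7 ∈ Sat(A[(~p & ~r) U (r & ~p)]) = {0, 2, 4, 7}, so the formula holds at 7.

Yes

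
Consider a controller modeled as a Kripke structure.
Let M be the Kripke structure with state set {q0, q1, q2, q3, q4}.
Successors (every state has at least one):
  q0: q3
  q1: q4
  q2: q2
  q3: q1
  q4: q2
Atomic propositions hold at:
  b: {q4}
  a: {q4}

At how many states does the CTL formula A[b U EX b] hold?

1

Sat(EX b) = {s : some successor in {q4}} = {q1}
A[b U EX b]: least fixpoint, start Z0 = Sat(EX b) = {q1}, add states in Sat(b) with every successor in Z. Already a fixed point.
Sat(A[b U EX b]) = {q1}
|Sat(A[b U EX b])| = |{q1}| = 1.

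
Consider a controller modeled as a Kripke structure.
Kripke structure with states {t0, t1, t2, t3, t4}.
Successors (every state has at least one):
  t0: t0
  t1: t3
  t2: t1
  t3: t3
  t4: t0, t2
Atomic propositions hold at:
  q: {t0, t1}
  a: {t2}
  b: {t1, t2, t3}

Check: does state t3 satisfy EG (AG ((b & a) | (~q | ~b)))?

Sat(b & a) = {t2}
Sat(~q) = {t2, t3, t4}
Sat(~b) = {t0, t4}
Sat(~q | ~b) = {t0, t2, t3, t4}
Sat((b & a) | (~q | ~b)) = {t0, t2, t3, t4}
AG ((b & a) | (~q | ~b)): greatest fixpoint, start Z0 = {t0, t2, t3, t4}, keep only states in Sat with every successor in Z. Z1 = {t0, t3, t4}; Z2 = {t0, t3}; fixed.
Sat(AG ((b & a) | (~q | ~b))) = {t0, t3}
EG (AG ((b & a) | (~q | ~b))): greatest fixpoint, start Z0 = {t0, t3}, keep only states in Sat with some successor in Z. Already a fixed point.
Sat(EG (AG ((b & a) | (~q | ~b)))) = {t0, t3}
t3 ∈ Sat(EG (AG ((b & a) | (~q | ~b)))) = {t0, t3}, so the formula holds at t3.

Yes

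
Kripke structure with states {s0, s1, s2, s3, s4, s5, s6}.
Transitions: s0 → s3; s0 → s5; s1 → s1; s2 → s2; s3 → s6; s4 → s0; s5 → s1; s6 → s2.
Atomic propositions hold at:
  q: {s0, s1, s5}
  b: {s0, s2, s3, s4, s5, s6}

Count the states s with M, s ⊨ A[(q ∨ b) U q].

4

Sat(q ∨ b) = {s0, s1, s2, s3, s4, s5, s6}
A[(q ∨ b) U q]: least fixpoint, start Z0 = Sat(q) = {s0, s1, s5}, add states in Sat(q ∨ b) with every successor in Z. Z1 = {s0, s1, s4, s5}; fixed.
Sat(A[(q ∨ b) U q]) = {s0, s1, s4, s5}
|Sat(A[(q ∨ b) U q])| = |{s0, s1, s4, s5}| = 4.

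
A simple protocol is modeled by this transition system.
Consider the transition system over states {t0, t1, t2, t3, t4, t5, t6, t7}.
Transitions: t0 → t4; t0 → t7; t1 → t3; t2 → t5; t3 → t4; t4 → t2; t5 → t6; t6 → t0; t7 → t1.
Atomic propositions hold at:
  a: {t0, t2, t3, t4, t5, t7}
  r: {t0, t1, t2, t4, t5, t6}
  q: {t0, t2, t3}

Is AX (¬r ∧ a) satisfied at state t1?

Yes

Sat(¬r) = {t3, t7}
Sat(¬r ∧ a) = {t3, t7}
Sat(AX (¬r ∧ a)) = {s : every successor in {t3, t7}} = {t1}
t1 ∈ Sat(AX (¬r ∧ a)) = {t1}, so the formula holds at t1.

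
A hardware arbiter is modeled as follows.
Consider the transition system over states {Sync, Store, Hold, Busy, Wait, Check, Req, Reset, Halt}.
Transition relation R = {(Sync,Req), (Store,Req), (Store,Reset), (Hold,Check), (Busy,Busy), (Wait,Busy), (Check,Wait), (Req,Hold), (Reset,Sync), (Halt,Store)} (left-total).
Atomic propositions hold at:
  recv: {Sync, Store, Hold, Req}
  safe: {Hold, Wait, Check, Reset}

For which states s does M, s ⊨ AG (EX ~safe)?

Sat(~safe) = {Sync, Store, Busy, Req, Halt}
Sat(EX ~safe) = {s : some successor in {Sync, Store, Busy, Req, Halt}} = {Sync, Store, Busy, Wait, Reset, Halt}
AG (EX ~safe): greatest fixpoint, start Z0 = {Sync, Store, Busy, Wait, Reset, Halt}, keep only states in Sat with every successor in Z. Z1 = {Busy, Wait, Reset, Halt}; Z2 = {Busy, Wait}; fixed.
Sat(AG (EX ~safe)) = {Busy, Wait}

{Busy, Wait}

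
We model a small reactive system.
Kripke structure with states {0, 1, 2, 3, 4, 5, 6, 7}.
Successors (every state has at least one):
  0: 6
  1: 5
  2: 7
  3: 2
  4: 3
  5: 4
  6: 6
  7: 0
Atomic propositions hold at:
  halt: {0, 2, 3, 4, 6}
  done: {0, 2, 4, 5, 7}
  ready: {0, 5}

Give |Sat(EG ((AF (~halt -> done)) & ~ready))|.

Sat(~halt) = {1, 5, 7}
Sat(~halt -> done) = {0, 2, 3, 4, 5, 6, 7}
AF (~halt -> done): least fixpoint, start Z0 = {0, 2, 3, 4, 5, 6, 7}, add states with every successor in Z. Z1 = {0, 1, 2, 3, 4, 5, 6, 7}; fixed.
Sat(AF (~halt -> done)) = {0, 1, 2, 3, 4, 5, 6, 7}
Sat(~ready) = {1, 2, 3, 4, 6, 7}
Sat((AF (~halt -> done)) & ~ready) = {1, 2, 3, 4, 6, 7}
EG ((AF (~halt -> done)) & ~ready): greatest fixpoint, start Z0 = {1, 2, 3, 4, 6, 7}, keep only states in Sat with some successor in Z. Z1 = {2, 3, 4, 6}; Z2 = {3, 4, 6}; Z3 = {4, 6}; Z4 = {6}; fixed.
Sat(EG ((AF (~halt -> done)) & ~ready)) = {6}
|Sat(EG ((AF (~halt -> done)) & ~ready))| = |{6}| = 1.

1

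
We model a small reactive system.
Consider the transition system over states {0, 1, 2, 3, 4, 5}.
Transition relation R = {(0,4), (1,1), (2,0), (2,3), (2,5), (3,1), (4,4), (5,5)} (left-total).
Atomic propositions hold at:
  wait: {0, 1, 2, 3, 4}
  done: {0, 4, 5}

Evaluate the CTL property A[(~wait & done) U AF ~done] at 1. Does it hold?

Yes

Sat(~wait) = {5}
Sat(~wait & done) = {5}
Sat(~done) = {1, 2, 3}
AF ~done: least fixpoint, start Z0 = {1, 2, 3}, add states with every successor in Z. Already a fixed point.
Sat(AF ~done) = {1, 2, 3}
A[(~wait & done) U AF ~done]: least fixpoint, start Z0 = Sat(AF ~done) = {1, 2, 3}, add states in Sat(~wait & done) with every successor in Z. Already a fixed point.
Sat(A[(~wait & done) U AF ~done]) = {1, 2, 3}
1 ∈ Sat(A[(~wait & done) U AF ~done]) = {1, 2, 3}, so the formula holds at 1.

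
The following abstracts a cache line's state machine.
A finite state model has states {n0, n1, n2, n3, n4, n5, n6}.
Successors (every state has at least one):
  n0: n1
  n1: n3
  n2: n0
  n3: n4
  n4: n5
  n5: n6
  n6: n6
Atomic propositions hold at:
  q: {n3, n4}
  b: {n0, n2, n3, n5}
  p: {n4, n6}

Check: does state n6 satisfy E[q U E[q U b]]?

E[q U b]: least fixpoint, start Z0 = Sat(b) = {n0, n2, n3, n5}, add states in Sat(q) with some successor in Z. Z1 = {n0, n2, n3, n4, n5}; fixed.
Sat(E[q U b]) = {n0, n2, n3, n4, n5}
E[q U E[q U b]]: least fixpoint, start Z0 = Sat(E[q U b]) = {n0, n2, n3, n4, n5}, add states in Sat(q) with some successor in Z. Already a fixed point.
Sat(E[q U E[q U b]]) = {n0, n2, n3, n4, n5}
n6 ∉ Sat(E[q U E[q U b]]) = {n0, n2, n3, n4, n5}, so the formula does not hold at n6.

No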